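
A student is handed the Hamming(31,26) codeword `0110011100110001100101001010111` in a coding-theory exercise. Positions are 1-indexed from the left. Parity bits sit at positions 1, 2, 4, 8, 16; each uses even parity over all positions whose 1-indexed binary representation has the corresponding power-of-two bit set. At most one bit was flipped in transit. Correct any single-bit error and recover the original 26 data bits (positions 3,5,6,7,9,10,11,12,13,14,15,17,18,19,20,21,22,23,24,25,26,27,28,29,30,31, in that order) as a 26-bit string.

s1: b1⊕b3⊕b5⊕b7⊕b9⊕b11⊕b13⊕b15⊕b17⊕b19⊕b21⊕b23⊕b25⊕b27⊕b29⊕b31 = 0⊕1⊕0⊕1⊕0⊕1⊕0⊕0⊕1⊕0⊕0⊕0⊕1⊕1⊕1⊕1 = 0
s2: b2⊕b3⊕b6⊕b7⊕b10⊕b11⊕b14⊕b15⊕b18⊕b19⊕b22⊕b23⊕b26⊕b27⊕b30⊕b31 = 1⊕1⊕1⊕1⊕0⊕1⊕0⊕0⊕0⊕0⊕1⊕0⊕0⊕1⊕1⊕1 = 1
s4: b4⊕b5⊕b6⊕b7⊕b12⊕b13⊕b14⊕b15⊕b20⊕b21⊕b22⊕b23⊕b28⊕b29⊕b30⊕b31 = 0⊕0⊕1⊕1⊕1⊕0⊕0⊕0⊕1⊕0⊕1⊕0⊕0⊕1⊕1⊕1 = 0
s8: b8⊕b9⊕b10⊕b11⊕b12⊕b13⊕b14⊕b15⊕b24⊕b25⊕b26⊕b27⊕b28⊕b29⊕b30⊕b31 = 1⊕0⊕0⊕1⊕1⊕0⊕0⊕0⊕0⊕1⊕0⊕1⊕0⊕1⊕1⊕1 = 0
s16: b16⊕b17⊕b18⊕b19⊕b20⊕b21⊕b22⊕b23⊕b24⊕b25⊕b26⊕b27⊕b28⊕b29⊕b30⊕b31 = 1⊕1⊕0⊕0⊕1⊕0⊕1⊕0⊕0⊕1⊕0⊕1⊕0⊕1⊕1⊕1 = 1
Syndrome (s16...s1) = 10010 → position 18.
Flip bit 18: corrected codeword = 0110011100110001110101001010111
Data bits at positions 3,5,6,7,9,10,11,12,13,14,15,17,18,19,20,21,22,23,24,25,26,27,28,29,30,31: 10110011000110101001010111

10110011000110101001010111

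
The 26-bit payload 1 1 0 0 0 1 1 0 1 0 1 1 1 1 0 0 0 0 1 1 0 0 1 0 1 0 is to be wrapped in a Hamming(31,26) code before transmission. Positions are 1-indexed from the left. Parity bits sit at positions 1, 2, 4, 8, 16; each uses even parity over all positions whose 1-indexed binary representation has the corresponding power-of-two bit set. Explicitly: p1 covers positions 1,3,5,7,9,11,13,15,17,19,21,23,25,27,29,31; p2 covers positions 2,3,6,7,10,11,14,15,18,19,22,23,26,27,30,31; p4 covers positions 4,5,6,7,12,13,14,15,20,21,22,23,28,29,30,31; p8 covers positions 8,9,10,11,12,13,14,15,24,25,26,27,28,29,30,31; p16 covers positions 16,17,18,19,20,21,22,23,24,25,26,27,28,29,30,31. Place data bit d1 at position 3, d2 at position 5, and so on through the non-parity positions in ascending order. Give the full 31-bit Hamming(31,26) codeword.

0111100001101011111000011001010

Place data bits at non-power-of-two positions: b3=1, b5=1, b6=0, b7=0, b9=0, b10=1, b11=1, b12=0, b13=1, b14=0, b15=1, b17=1, b18=1, b19=1, b20=0, b21=0, b22=0, b23=0, b24=1, b25=1, b26=0, b27=0, b28=1, b29=0, b30=1, b31=0.
p1 = XOR of data positions {3,5,7,9,11,13,15,17,19,21,23,25,27,29,31} = 1⊕1⊕0⊕0⊕1⊕1⊕1⊕1⊕1⊕0⊕0⊕1⊕0⊕0⊕0 = 0
p2 = XOR of data positions {3,6,7,10,11,14,15,18,19,22,23,26,27,30,31} = 1⊕0⊕0⊕1⊕1⊕0⊕1⊕1⊕1⊕0⊕0⊕0⊕0⊕1⊕0 = 1
p4 = XOR of data positions {5,6,7,12,13,14,15,20,21,22,23,28,29,30,31} = 1⊕0⊕0⊕0⊕1⊕0⊕1⊕0⊕0⊕0⊕0⊕1⊕0⊕1⊕0 = 1
p8 = XOR of data positions {9,10,11,12,13,14,15,24,25,26,27,28,29,30,31} = 0⊕1⊕1⊕0⊕1⊕0⊕1⊕1⊕1⊕0⊕0⊕1⊕0⊕1⊕0 = 0
p16 = XOR of data positions {17,18,19,20,21,22,23,24,25,26,27,28,29,30,31} = 1⊕1⊕1⊕0⊕0⊕0⊕0⊕1⊕1⊕0⊕0⊕1⊕0⊕1⊕0 = 1
Codeword b1..b31 = 0111100001101011111000011001010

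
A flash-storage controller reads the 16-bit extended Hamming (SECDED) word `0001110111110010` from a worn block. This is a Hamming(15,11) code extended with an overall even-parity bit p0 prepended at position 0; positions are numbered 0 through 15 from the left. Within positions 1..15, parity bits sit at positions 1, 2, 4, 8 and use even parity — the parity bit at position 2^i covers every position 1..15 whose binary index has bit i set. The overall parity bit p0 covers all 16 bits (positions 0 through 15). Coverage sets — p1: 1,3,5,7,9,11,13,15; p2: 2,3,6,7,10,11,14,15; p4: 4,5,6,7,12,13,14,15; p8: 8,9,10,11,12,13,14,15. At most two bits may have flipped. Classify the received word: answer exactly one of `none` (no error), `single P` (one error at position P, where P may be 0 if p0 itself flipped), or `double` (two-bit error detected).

single 11

s1: b1⊕b3⊕b5⊕b7⊕b9⊕b11⊕b13⊕b15 = 0⊕1⊕1⊕1⊕1⊕1⊕0⊕0 = 1
s2: b2⊕b3⊕b6⊕b7⊕b10⊕b11⊕b14⊕b15 = 0⊕1⊕0⊕1⊕1⊕1⊕1⊕0 = 1
s4: b4⊕b5⊕b6⊕b7⊕b12⊕b13⊕b14⊕b15 = 1⊕1⊕0⊕1⊕0⊕0⊕1⊕0 = 0
s8: b8⊕b9⊕b10⊕b11⊕b12⊕b13⊕b14⊕b15 = 1⊕1⊕1⊕1⊕0⊕0⊕1⊕0 = 1
Syndrome (s8...s1) = 1011 → position 11.
Overall parity (XOR of all 16 bits, including p0): 0⊕0⊕0⊕1⊕1⊕1⊕0⊕1⊕1⊕1⊕1⊕1⊕0⊕0⊕1⊕0 = 1
Overall=1, syndrome position=11 → single-bit error at position 11.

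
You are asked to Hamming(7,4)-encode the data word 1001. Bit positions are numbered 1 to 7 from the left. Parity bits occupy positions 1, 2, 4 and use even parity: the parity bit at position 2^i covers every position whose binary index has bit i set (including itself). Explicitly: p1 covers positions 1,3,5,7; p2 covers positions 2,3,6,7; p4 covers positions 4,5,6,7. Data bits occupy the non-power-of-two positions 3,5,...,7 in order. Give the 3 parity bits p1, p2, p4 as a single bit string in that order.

001

Place data bits at non-power-of-two positions: b3=1, b5=0, b6=0, b7=1.
p1 = XOR of data positions {3,5,7} = 1⊕0⊕1 = 0
p2 = XOR of data positions {3,6,7} = 1⊕0⊕1 = 0
p4 = XOR of data positions {5,6,7} = 0⊕0⊕1 = 1
Parity bits p1,p2,p4 = 001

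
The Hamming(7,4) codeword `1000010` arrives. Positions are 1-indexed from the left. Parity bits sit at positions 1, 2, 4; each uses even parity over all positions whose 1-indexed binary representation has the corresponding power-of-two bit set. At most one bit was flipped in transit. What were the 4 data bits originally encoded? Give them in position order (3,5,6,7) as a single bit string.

s1: b1⊕b3⊕b5⊕b7 = 1⊕0⊕0⊕0 = 1
s2: b2⊕b3⊕b6⊕b7 = 0⊕0⊕1⊕0 = 1
s4: b4⊕b5⊕b6⊕b7 = 0⊕0⊕1⊕0 = 1
Syndrome (s4...s1) = 111 → position 7.
Flip bit 7: corrected codeword = 1000011
Data bits at positions 3,5,6,7: 0011

0011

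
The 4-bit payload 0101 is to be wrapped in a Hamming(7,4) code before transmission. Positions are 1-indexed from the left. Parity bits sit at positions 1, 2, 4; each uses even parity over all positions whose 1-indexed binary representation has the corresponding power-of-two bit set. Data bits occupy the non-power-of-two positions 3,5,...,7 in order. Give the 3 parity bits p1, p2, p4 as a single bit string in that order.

Place data bits at non-power-of-two positions: b3=0, b5=1, b6=0, b7=1.
p1 = XOR of data positions {3,5,7} = 0⊕1⊕1 = 0
p2 = XOR of data positions {3,6,7} = 0⊕0⊕1 = 1
p4 = XOR of data positions {5,6,7} = 1⊕0⊕1 = 0
Parity bits p1,p2,p4 = 010

010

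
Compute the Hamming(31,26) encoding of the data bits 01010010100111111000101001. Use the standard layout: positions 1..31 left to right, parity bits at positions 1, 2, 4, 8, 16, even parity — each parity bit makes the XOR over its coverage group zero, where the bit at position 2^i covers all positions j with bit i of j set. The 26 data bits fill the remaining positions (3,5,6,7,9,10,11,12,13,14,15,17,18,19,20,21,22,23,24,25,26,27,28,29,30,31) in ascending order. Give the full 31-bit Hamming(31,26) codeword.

Place data bits at non-power-of-two positions: b3=0, b5=1, b6=0, b7=1, b9=0, b10=0, b11=1, b12=0, b13=1, b14=0, b15=0, b17=1, b18=1, b19=1, b20=1, b21=1, b22=1, b23=0, b24=0, b25=0, b26=1, b27=0, b28=1, b29=0, b30=0, b31=1.
p1 = XOR of data positions {3,5,7,9,11,13,15,17,19,21,23,25,27,29,31} = 0⊕1⊕1⊕0⊕1⊕1⊕0⊕1⊕1⊕1⊕0⊕0⊕0⊕0⊕1 = 0
p2 = XOR of data positions {3,6,7,10,11,14,15,18,19,22,23,26,27,30,31} = 0⊕0⊕1⊕0⊕1⊕0⊕0⊕1⊕1⊕1⊕0⊕1⊕0⊕0⊕1 = 1
p4 = XOR of data positions {5,6,7,12,13,14,15,20,21,22,23,28,29,30,31} = 1⊕0⊕1⊕0⊕1⊕0⊕0⊕1⊕1⊕1⊕0⊕1⊕0⊕0⊕1 = 0
p8 = XOR of data positions {9,10,11,12,13,14,15,24,25,26,27,28,29,30,31} = 0⊕0⊕1⊕0⊕1⊕0⊕0⊕0⊕0⊕1⊕0⊕1⊕0⊕0⊕1 = 1
p16 = XOR of data positions {17,18,19,20,21,22,23,24,25,26,27,28,29,30,31} = 1⊕1⊕1⊕1⊕1⊕1⊕0⊕0⊕0⊕1⊕0⊕1⊕0⊕0⊕1 = 1
Codeword b1..b31 = 0100101100101001111111000101001

0100101100101001111111000101001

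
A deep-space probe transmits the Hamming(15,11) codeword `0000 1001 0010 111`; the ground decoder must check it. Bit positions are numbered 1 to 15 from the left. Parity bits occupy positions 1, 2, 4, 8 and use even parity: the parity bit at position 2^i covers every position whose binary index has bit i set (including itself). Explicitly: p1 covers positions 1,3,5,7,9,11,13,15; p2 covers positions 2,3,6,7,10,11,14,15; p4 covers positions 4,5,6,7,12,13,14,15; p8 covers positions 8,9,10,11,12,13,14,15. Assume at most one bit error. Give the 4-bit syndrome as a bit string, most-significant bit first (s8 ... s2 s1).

1010

s1: b1⊕b3⊕b5⊕b7⊕b9⊕b11⊕b13⊕b15 = 0⊕0⊕1⊕0⊕0⊕1⊕1⊕1 = 0
s2: b2⊕b3⊕b6⊕b7⊕b10⊕b11⊕b14⊕b15 = 0⊕0⊕0⊕0⊕0⊕1⊕1⊕1 = 1
s4: b4⊕b5⊕b6⊕b7⊕b12⊕b13⊕b14⊕b15 = 0⊕1⊕0⊕0⊕0⊕1⊕1⊕1 = 0
s8: b8⊕b9⊕b10⊕b11⊕b12⊕b13⊕b14⊕b15 = 1⊕0⊕0⊕1⊕0⊕1⊕1⊕1 = 1
Syndrome (s8...s1) = 1010 → position 10.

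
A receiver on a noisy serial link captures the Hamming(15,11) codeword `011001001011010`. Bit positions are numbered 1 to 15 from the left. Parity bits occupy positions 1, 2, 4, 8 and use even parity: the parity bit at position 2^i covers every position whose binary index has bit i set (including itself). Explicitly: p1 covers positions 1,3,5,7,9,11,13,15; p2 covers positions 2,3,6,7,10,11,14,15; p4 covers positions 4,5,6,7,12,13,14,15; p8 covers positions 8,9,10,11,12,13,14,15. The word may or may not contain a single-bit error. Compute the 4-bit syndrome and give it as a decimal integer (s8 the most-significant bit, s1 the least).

7

s1: b1⊕b3⊕b5⊕b7⊕b9⊕b11⊕b13⊕b15 = 0⊕1⊕0⊕0⊕1⊕1⊕0⊕0 = 1
s2: b2⊕b3⊕b6⊕b7⊕b10⊕b11⊕b14⊕b15 = 1⊕1⊕1⊕0⊕0⊕1⊕1⊕0 = 1
s4: b4⊕b5⊕b6⊕b7⊕b12⊕b13⊕b14⊕b15 = 0⊕0⊕1⊕0⊕1⊕0⊕1⊕0 = 1
s8: b8⊕b9⊕b10⊕b11⊕b12⊕b13⊕b14⊕b15 = 0⊕1⊕0⊕1⊕1⊕0⊕1⊕0 = 0
Syndrome (s8...s1) = 0111 → position 7.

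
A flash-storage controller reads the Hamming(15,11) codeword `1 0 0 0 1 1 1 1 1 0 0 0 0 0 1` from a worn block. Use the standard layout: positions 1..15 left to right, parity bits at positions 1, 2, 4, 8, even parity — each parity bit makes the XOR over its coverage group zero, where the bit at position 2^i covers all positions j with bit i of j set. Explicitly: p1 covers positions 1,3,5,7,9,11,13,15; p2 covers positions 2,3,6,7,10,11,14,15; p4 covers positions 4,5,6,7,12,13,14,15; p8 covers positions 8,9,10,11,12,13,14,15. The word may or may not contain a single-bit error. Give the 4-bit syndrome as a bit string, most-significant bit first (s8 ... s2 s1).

1011

s1: b1⊕b3⊕b5⊕b7⊕b9⊕b11⊕b13⊕b15 = 1⊕0⊕1⊕1⊕1⊕0⊕0⊕1 = 1
s2: b2⊕b3⊕b6⊕b7⊕b10⊕b11⊕b14⊕b15 = 0⊕0⊕1⊕1⊕0⊕0⊕0⊕1 = 1
s4: b4⊕b5⊕b6⊕b7⊕b12⊕b13⊕b14⊕b15 = 0⊕1⊕1⊕1⊕0⊕0⊕0⊕1 = 0
s8: b8⊕b9⊕b10⊕b11⊕b12⊕b13⊕b14⊕b15 = 1⊕1⊕0⊕0⊕0⊕0⊕0⊕1 = 1
Syndrome (s8...s1) = 1011 → position 11.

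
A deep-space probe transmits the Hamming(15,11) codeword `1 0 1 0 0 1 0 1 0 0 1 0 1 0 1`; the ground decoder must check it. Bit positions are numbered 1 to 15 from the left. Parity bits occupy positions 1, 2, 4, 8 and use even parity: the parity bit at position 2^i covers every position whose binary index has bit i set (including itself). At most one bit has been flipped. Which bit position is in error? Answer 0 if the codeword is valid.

s1: b1⊕b3⊕b5⊕b7⊕b9⊕b11⊕b13⊕b15 = 1⊕1⊕0⊕0⊕0⊕1⊕1⊕1 = 1
s2: b2⊕b3⊕b6⊕b7⊕b10⊕b11⊕b14⊕b15 = 0⊕1⊕1⊕0⊕0⊕1⊕0⊕1 = 0
s4: b4⊕b5⊕b6⊕b7⊕b12⊕b13⊕b14⊕b15 = 0⊕0⊕1⊕0⊕0⊕1⊕0⊕1 = 1
s8: b8⊕b9⊕b10⊕b11⊕b12⊕b13⊕b14⊕b15 = 1⊕0⊕0⊕1⊕0⊕1⊕0⊕1 = 0
Syndrome (s8...s1) = 0101 → position 5.

5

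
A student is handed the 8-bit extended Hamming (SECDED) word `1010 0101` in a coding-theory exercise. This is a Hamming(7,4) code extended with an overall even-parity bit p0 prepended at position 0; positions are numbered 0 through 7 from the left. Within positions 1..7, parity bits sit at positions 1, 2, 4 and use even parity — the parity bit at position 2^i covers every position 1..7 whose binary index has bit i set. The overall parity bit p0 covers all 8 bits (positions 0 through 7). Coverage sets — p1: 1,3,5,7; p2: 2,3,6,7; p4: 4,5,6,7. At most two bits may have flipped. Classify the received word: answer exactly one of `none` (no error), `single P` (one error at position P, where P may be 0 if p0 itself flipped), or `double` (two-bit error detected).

none

s1: b1⊕b3⊕b5⊕b7 = 0⊕0⊕1⊕1 = 0
s2: b2⊕b3⊕b6⊕b7 = 1⊕0⊕0⊕1 = 0
s4: b4⊕b5⊕b6⊕b7 = 0⊕1⊕0⊕1 = 0
Syndrome (s4...s1) = 000 → position 0 (no error).
Overall parity (XOR of all 8 bits, including p0): 1⊕0⊕1⊕0⊕0⊕1⊕0⊕1 = 0
Overall=0, syndrome position=0 → no error.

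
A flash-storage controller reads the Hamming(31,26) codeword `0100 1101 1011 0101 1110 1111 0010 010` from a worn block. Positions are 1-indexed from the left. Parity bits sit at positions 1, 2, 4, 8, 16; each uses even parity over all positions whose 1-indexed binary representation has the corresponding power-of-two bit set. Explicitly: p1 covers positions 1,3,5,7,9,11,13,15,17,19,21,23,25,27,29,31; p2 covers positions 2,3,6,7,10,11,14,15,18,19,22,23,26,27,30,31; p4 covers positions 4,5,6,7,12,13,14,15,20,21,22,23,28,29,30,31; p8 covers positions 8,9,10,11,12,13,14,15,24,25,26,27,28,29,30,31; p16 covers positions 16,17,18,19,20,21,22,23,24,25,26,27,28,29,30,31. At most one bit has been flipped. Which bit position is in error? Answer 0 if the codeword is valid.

s1: b1⊕b3⊕b5⊕b7⊕b9⊕b11⊕b13⊕b15⊕b17⊕b19⊕b21⊕b23⊕b25⊕b27⊕b29⊕b31 = 0⊕0⊕1⊕0⊕1⊕1⊕0⊕0⊕1⊕1⊕1⊕1⊕0⊕1⊕0⊕0 = 0
s2: b2⊕b3⊕b6⊕b7⊕b10⊕b11⊕b14⊕b15⊕b18⊕b19⊕b22⊕b23⊕b26⊕b27⊕b30⊕b31 = 1⊕0⊕1⊕0⊕0⊕1⊕1⊕0⊕1⊕1⊕1⊕1⊕0⊕1⊕1⊕0 = 0
s4: b4⊕b5⊕b6⊕b7⊕b12⊕b13⊕b14⊕b15⊕b20⊕b21⊕b22⊕b23⊕b28⊕b29⊕b30⊕b31 = 0⊕1⊕1⊕0⊕1⊕0⊕1⊕0⊕0⊕1⊕1⊕1⊕0⊕0⊕1⊕0 = 0
s8: b8⊕b9⊕b10⊕b11⊕b12⊕b13⊕b14⊕b15⊕b24⊕b25⊕b26⊕b27⊕b28⊕b29⊕b30⊕b31 = 1⊕1⊕0⊕1⊕1⊕0⊕1⊕0⊕1⊕0⊕0⊕1⊕0⊕0⊕1⊕0 = 0
s16: b16⊕b17⊕b18⊕b19⊕b20⊕b21⊕b22⊕b23⊕b24⊕b25⊕b26⊕b27⊕b28⊕b29⊕b30⊕b31 = 1⊕1⊕1⊕1⊕0⊕1⊕1⊕1⊕1⊕0⊕0⊕1⊕0⊕0⊕1⊕0 = 0
Syndrome (s16...s1) = 00000 → position 0 (no error).

0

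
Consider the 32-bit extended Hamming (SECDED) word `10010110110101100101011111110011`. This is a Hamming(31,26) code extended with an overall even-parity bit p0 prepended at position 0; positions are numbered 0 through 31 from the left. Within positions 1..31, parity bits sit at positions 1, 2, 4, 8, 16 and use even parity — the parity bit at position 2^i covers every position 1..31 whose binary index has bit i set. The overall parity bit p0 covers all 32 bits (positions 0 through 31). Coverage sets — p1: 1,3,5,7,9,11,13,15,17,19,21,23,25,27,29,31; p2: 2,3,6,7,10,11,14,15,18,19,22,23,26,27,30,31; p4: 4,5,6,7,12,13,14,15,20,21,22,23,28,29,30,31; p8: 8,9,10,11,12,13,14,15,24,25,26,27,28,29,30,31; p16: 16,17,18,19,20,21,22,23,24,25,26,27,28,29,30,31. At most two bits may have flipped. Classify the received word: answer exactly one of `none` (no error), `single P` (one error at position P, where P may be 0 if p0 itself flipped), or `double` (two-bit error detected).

s1: b1⊕b3⊕b5⊕b7⊕b9⊕b11⊕b13⊕b15⊕b17⊕b19⊕b21⊕b23⊕b25⊕b27⊕b29⊕b31 = 0⊕1⊕1⊕0⊕1⊕1⊕1⊕0⊕1⊕1⊕1⊕1⊕1⊕1⊕0⊕1 = 0
s2: b2⊕b3⊕b6⊕b7⊕b10⊕b11⊕b14⊕b15⊕b18⊕b19⊕b22⊕b23⊕b26⊕b27⊕b30⊕b31 = 0⊕1⊕1⊕0⊕0⊕1⊕1⊕0⊕0⊕1⊕1⊕1⊕1⊕1⊕1⊕1 = 1
s4: b4⊕b5⊕b6⊕b7⊕b12⊕b13⊕b14⊕b15⊕b20⊕b21⊕b22⊕b23⊕b28⊕b29⊕b30⊕b31 = 0⊕1⊕1⊕0⊕0⊕1⊕1⊕0⊕0⊕1⊕1⊕1⊕0⊕0⊕1⊕1 = 1
s8: b8⊕b9⊕b10⊕b11⊕b12⊕b13⊕b14⊕b15⊕b24⊕b25⊕b26⊕b27⊕b28⊕b29⊕b30⊕b31 = 1⊕1⊕0⊕1⊕0⊕1⊕1⊕0⊕1⊕1⊕1⊕1⊕0⊕0⊕1⊕1 = 1
s16: b16⊕b17⊕b18⊕b19⊕b20⊕b21⊕b22⊕b23⊕b24⊕b25⊕b26⊕b27⊕b28⊕b29⊕b30⊕b31 = 0⊕1⊕0⊕1⊕0⊕1⊕1⊕1⊕1⊕1⊕1⊕1⊕0⊕0⊕1⊕1 = 1
Syndrome (s16...s1) = 11110 → position 30.
Overall parity (XOR of all 32 bits, including p0): 1⊕0⊕0⊕1⊕0⊕1⊕1⊕0⊕1⊕1⊕0⊕1⊕0⊕1⊕1⊕0⊕0⊕1⊕0⊕1⊕0⊕1⊕1⊕1⊕1⊕1⊕1⊕1⊕0⊕0⊕1⊕1 = 0
Overall=0, syndrome position=30 → double-bit error detected (uncorrectable).

double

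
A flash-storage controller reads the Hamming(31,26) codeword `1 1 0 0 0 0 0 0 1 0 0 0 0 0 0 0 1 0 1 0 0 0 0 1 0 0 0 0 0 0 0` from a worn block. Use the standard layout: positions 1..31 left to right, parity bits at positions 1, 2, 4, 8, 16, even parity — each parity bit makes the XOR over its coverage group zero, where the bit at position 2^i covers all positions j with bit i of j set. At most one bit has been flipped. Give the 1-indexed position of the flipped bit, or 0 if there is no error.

16

s1: b1⊕b3⊕b5⊕b7⊕b9⊕b11⊕b13⊕b15⊕b17⊕b19⊕b21⊕b23⊕b25⊕b27⊕b29⊕b31 = 1⊕0⊕0⊕0⊕1⊕0⊕0⊕0⊕1⊕1⊕0⊕0⊕0⊕0⊕0⊕0 = 0
s2: b2⊕b3⊕b6⊕b7⊕b10⊕b11⊕b14⊕b15⊕b18⊕b19⊕b22⊕b23⊕b26⊕b27⊕b30⊕b31 = 1⊕0⊕0⊕0⊕0⊕0⊕0⊕0⊕0⊕1⊕0⊕0⊕0⊕0⊕0⊕0 = 0
s4: b4⊕b5⊕b6⊕b7⊕b12⊕b13⊕b14⊕b15⊕b20⊕b21⊕b22⊕b23⊕b28⊕b29⊕b30⊕b31 = 0⊕0⊕0⊕0⊕0⊕0⊕0⊕0⊕0⊕0⊕0⊕0⊕0⊕0⊕0⊕0 = 0
s8: b8⊕b9⊕b10⊕b11⊕b12⊕b13⊕b14⊕b15⊕b24⊕b25⊕b26⊕b27⊕b28⊕b29⊕b30⊕b31 = 0⊕1⊕0⊕0⊕0⊕0⊕0⊕0⊕1⊕0⊕0⊕0⊕0⊕0⊕0⊕0 = 0
s16: b16⊕b17⊕b18⊕b19⊕b20⊕b21⊕b22⊕b23⊕b24⊕b25⊕b26⊕b27⊕b28⊕b29⊕b30⊕b31 = 0⊕1⊕0⊕1⊕0⊕0⊕0⊕0⊕1⊕0⊕0⊕0⊕0⊕0⊕0⊕0 = 1
Syndrome (s16...s1) = 10000 → position 16.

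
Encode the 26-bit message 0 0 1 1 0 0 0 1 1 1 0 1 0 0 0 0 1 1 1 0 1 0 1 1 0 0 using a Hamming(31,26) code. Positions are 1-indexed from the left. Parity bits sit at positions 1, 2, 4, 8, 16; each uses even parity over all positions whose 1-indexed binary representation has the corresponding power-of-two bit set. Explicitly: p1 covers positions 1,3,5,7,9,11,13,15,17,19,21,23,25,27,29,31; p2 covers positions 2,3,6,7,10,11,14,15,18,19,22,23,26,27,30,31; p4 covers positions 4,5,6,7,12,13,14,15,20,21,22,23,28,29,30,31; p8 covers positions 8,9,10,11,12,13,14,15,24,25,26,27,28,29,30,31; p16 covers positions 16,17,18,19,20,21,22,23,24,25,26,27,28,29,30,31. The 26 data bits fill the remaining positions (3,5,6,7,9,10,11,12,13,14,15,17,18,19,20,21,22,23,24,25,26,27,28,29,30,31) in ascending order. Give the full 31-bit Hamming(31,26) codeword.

Place data bits at non-power-of-two positions: b3=0, b5=0, b6=1, b7=1, b9=0, b10=0, b11=0, b12=1, b13=1, b14=1, b15=0, b17=1, b18=0, b19=0, b20=0, b21=0, b22=1, b23=1, b24=1, b25=0, b26=1, b27=0, b28=1, b29=1, b30=0, b31=0.
p1 = XOR of data positions {3,5,7,9,11,13,15,17,19,21,23,25,27,29,31} = 0⊕0⊕1⊕0⊕0⊕1⊕0⊕1⊕0⊕0⊕1⊕0⊕0⊕1⊕0 = 1
p2 = XOR of data positions {3,6,7,10,11,14,15,18,19,22,23,26,27,30,31} = 0⊕1⊕1⊕0⊕0⊕1⊕0⊕0⊕0⊕1⊕1⊕1⊕0⊕0⊕0 = 0
p4 = XOR of data positions {5,6,7,12,13,14,15,20,21,22,23,28,29,30,31} = 0⊕1⊕1⊕1⊕1⊕1⊕0⊕0⊕0⊕1⊕1⊕1⊕1⊕0⊕0 = 1
p8 = XOR of data positions {9,10,11,12,13,14,15,24,25,26,27,28,29,30,31} = 0⊕0⊕0⊕1⊕1⊕1⊕0⊕1⊕0⊕1⊕0⊕1⊕1⊕0⊕0 = 1
p16 = XOR of data positions {17,18,19,20,21,22,23,24,25,26,27,28,29,30,31} = 1⊕0⊕0⊕0⊕0⊕1⊕1⊕1⊕0⊕1⊕0⊕1⊕1⊕0⊕0 = 1
Codeword b1..b31 = 1001011100011101100001110101100

1001011100011101100001110101100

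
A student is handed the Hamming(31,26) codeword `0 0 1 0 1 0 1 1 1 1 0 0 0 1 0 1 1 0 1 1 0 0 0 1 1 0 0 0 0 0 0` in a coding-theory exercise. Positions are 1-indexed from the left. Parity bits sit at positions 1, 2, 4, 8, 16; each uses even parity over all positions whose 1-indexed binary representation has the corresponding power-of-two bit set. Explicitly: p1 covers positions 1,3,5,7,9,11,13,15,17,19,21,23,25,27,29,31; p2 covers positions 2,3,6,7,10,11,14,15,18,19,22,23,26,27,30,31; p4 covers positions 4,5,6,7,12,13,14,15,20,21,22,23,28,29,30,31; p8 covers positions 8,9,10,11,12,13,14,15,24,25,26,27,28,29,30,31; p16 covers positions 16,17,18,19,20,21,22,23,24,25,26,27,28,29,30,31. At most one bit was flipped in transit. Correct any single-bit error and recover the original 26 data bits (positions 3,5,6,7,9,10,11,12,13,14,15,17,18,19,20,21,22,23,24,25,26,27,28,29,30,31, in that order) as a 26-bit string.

s1: b1⊕b3⊕b5⊕b7⊕b9⊕b11⊕b13⊕b15⊕b17⊕b19⊕b21⊕b23⊕b25⊕b27⊕b29⊕b31 = 0⊕1⊕1⊕1⊕1⊕0⊕0⊕0⊕1⊕1⊕0⊕0⊕1⊕0⊕0⊕0 = 1
s2: b2⊕b3⊕b6⊕b7⊕b10⊕b11⊕b14⊕b15⊕b18⊕b19⊕b22⊕b23⊕b26⊕b27⊕b30⊕b31 = 0⊕1⊕0⊕1⊕1⊕0⊕1⊕0⊕0⊕1⊕0⊕0⊕0⊕0⊕0⊕0 = 1
s4: b4⊕b5⊕b6⊕b7⊕b12⊕b13⊕b14⊕b15⊕b20⊕b21⊕b22⊕b23⊕b28⊕b29⊕b30⊕b31 = 0⊕1⊕0⊕1⊕0⊕0⊕1⊕0⊕1⊕0⊕0⊕0⊕0⊕0⊕0⊕0 = 0
s8: b8⊕b9⊕b10⊕b11⊕b12⊕b13⊕b14⊕b15⊕b24⊕b25⊕b26⊕b27⊕b28⊕b29⊕b30⊕b31 = 1⊕1⊕1⊕0⊕0⊕0⊕1⊕0⊕1⊕1⊕0⊕0⊕0⊕0⊕0⊕0 = 0
s16: b16⊕b17⊕b18⊕b19⊕b20⊕b21⊕b22⊕b23⊕b24⊕b25⊕b26⊕b27⊕b28⊕b29⊕b30⊕b31 = 1⊕1⊕0⊕1⊕1⊕0⊕0⊕0⊕1⊕1⊕0⊕0⊕0⊕0⊕0⊕0 = 0
Syndrome (s16...s1) = 00011 → position 3.
Flip bit 3: corrected codeword = 0000101111000101101100011000000
Data bits at positions 3,5,6,7,9,10,11,12,13,14,15,17,18,19,20,21,22,23,24,25,26,27,28,29,30,31: 01011100010101100011000000

01011100010101100011000000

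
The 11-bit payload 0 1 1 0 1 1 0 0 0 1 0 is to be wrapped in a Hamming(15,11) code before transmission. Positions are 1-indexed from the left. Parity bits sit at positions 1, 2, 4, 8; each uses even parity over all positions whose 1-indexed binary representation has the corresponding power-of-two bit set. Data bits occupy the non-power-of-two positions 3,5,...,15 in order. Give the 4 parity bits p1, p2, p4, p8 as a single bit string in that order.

0111

Place data bits at non-power-of-two positions: b3=0, b5=1, b6=1, b7=0, b9=1, b10=1, b11=0, b12=0, b13=0, b14=1, b15=0.
p1 = XOR of data positions {3,5,7,9,11,13,15} = 0⊕1⊕0⊕1⊕0⊕0⊕0 = 0
p2 = XOR of data positions {3,6,7,10,11,14,15} = 0⊕1⊕0⊕1⊕0⊕1⊕0 = 1
p4 = XOR of data positions {5,6,7,12,13,14,15} = 1⊕1⊕0⊕0⊕0⊕1⊕0 = 1
p8 = XOR of data positions {9,10,11,12,13,14,15} = 1⊕1⊕0⊕0⊕0⊕1⊕0 = 1
Parity bits p1,p2,p4,p8 = 0111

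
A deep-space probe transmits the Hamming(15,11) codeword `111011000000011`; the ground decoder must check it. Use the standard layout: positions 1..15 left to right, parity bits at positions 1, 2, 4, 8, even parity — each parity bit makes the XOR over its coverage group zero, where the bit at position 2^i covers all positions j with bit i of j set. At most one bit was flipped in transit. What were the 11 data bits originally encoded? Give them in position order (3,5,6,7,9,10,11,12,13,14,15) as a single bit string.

11100000011

s1: b1⊕b3⊕b5⊕b7⊕b9⊕b11⊕b13⊕b15 = 1⊕1⊕1⊕0⊕0⊕0⊕0⊕1 = 0
s2: b2⊕b3⊕b6⊕b7⊕b10⊕b11⊕b14⊕b15 = 1⊕1⊕1⊕0⊕0⊕0⊕1⊕1 = 1
s4: b4⊕b5⊕b6⊕b7⊕b12⊕b13⊕b14⊕b15 = 0⊕1⊕1⊕0⊕0⊕0⊕1⊕1 = 0
s8: b8⊕b9⊕b10⊕b11⊕b12⊕b13⊕b14⊕b15 = 0⊕0⊕0⊕0⊕0⊕0⊕1⊕1 = 0
Syndrome (s8...s1) = 0010 → position 2.
Flip bit 2: corrected codeword = 101011000000011
Data bits at positions 3,5,6,7,9,10,11,12,13,14,15: 11100000011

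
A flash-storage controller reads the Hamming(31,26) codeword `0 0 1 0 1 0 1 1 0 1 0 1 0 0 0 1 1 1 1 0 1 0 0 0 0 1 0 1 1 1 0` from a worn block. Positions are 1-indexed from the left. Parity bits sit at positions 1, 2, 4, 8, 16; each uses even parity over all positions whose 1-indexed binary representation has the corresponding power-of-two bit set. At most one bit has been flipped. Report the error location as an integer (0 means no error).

s1: b1⊕b3⊕b5⊕b7⊕b9⊕b11⊕b13⊕b15⊕b17⊕b19⊕b21⊕b23⊕b25⊕b27⊕b29⊕b31 = 0⊕1⊕1⊕1⊕0⊕0⊕0⊕0⊕1⊕1⊕1⊕0⊕0⊕0⊕1⊕0 = 1
s2: b2⊕b3⊕b6⊕b7⊕b10⊕b11⊕b14⊕b15⊕b18⊕b19⊕b22⊕b23⊕b26⊕b27⊕b30⊕b31 = 0⊕1⊕0⊕1⊕1⊕0⊕0⊕0⊕1⊕1⊕0⊕0⊕1⊕0⊕1⊕0 = 1
s4: b4⊕b5⊕b6⊕b7⊕b12⊕b13⊕b14⊕b15⊕b20⊕b21⊕b22⊕b23⊕b28⊕b29⊕b30⊕b31 = 0⊕1⊕0⊕1⊕1⊕0⊕0⊕0⊕0⊕1⊕0⊕0⊕1⊕1⊕1⊕0 = 1
s8: b8⊕b9⊕b10⊕b11⊕b12⊕b13⊕b14⊕b15⊕b24⊕b25⊕b26⊕b27⊕b28⊕b29⊕b30⊕b31 = 1⊕0⊕1⊕0⊕1⊕0⊕0⊕0⊕0⊕0⊕1⊕0⊕1⊕1⊕1⊕0 = 1
s16: b16⊕b17⊕b18⊕b19⊕b20⊕b21⊕b22⊕b23⊕b24⊕b25⊕b26⊕b27⊕b28⊕b29⊕b30⊕b31 = 1⊕1⊕1⊕1⊕0⊕1⊕0⊕0⊕0⊕0⊕1⊕0⊕1⊕1⊕1⊕0 = 1
Syndrome (s16...s1) = 11111 → position 31.

31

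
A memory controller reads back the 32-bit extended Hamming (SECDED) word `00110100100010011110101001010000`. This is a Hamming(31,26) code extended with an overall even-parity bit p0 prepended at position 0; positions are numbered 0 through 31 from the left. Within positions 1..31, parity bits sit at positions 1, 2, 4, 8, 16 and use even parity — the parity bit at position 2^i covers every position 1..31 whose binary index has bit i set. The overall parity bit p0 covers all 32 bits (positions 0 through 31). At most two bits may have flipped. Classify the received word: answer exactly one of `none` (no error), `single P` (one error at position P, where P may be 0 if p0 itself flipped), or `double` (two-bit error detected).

single 28

s1: b1⊕b3⊕b5⊕b7⊕b9⊕b11⊕b13⊕b15⊕b17⊕b19⊕b21⊕b23⊕b25⊕b27⊕b29⊕b31 = 0⊕1⊕1⊕0⊕0⊕0⊕0⊕1⊕1⊕0⊕0⊕0⊕1⊕1⊕0⊕0 = 0
s2: b2⊕b3⊕b6⊕b7⊕b10⊕b11⊕b14⊕b15⊕b18⊕b19⊕b22⊕b23⊕b26⊕b27⊕b30⊕b31 = 1⊕1⊕0⊕0⊕0⊕0⊕0⊕1⊕1⊕0⊕1⊕0⊕0⊕1⊕0⊕0 = 0
s4: b4⊕b5⊕b6⊕b7⊕b12⊕b13⊕b14⊕b15⊕b20⊕b21⊕b22⊕b23⊕b28⊕b29⊕b30⊕b31 = 0⊕1⊕0⊕0⊕1⊕0⊕0⊕1⊕1⊕0⊕1⊕0⊕0⊕0⊕0⊕0 = 1
s8: b8⊕b9⊕b10⊕b11⊕b12⊕b13⊕b14⊕b15⊕b24⊕b25⊕b26⊕b27⊕b28⊕b29⊕b30⊕b31 = 1⊕0⊕0⊕0⊕1⊕0⊕0⊕1⊕0⊕1⊕0⊕1⊕0⊕0⊕0⊕0 = 1
s16: b16⊕b17⊕b18⊕b19⊕b20⊕b21⊕b22⊕b23⊕b24⊕b25⊕b26⊕b27⊕b28⊕b29⊕b30⊕b31 = 1⊕1⊕1⊕0⊕1⊕0⊕1⊕0⊕0⊕1⊕0⊕1⊕0⊕0⊕0⊕0 = 1
Syndrome (s16...s1) = 11100 → position 28.
Overall parity (XOR of all 32 bits, including p0): 0⊕0⊕1⊕1⊕0⊕1⊕0⊕0⊕1⊕0⊕0⊕0⊕1⊕0⊕0⊕1⊕1⊕1⊕1⊕0⊕1⊕0⊕1⊕0⊕0⊕1⊕0⊕1⊕0⊕0⊕0⊕0 = 1
Overall=1, syndrome position=28 → single-bit error at position 28.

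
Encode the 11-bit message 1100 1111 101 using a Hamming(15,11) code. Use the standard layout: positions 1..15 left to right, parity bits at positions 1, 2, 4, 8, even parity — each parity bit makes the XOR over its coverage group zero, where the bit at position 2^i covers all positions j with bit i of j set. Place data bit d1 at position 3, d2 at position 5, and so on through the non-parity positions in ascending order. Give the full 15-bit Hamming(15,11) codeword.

Place data bits at non-power-of-two positions: b3=1, b5=1, b6=0, b7=0, b9=1, b10=1, b11=1, b12=1, b13=1, b14=0, b15=1.
p1 = XOR of data positions {3,5,7,9,11,13,15} = 1⊕1⊕0⊕1⊕1⊕1⊕1 = 0
p2 = XOR of data positions {3,6,7,10,11,14,15} = 1⊕0⊕0⊕1⊕1⊕0⊕1 = 0
p4 = XOR of data positions {5,6,7,12,13,14,15} = 1⊕0⊕0⊕1⊕1⊕0⊕1 = 0
p8 = XOR of data positions {9,10,11,12,13,14,15} = 1⊕1⊕1⊕1⊕1⊕0⊕1 = 0
Codeword b1..b15 = 001010001111101

001010001111101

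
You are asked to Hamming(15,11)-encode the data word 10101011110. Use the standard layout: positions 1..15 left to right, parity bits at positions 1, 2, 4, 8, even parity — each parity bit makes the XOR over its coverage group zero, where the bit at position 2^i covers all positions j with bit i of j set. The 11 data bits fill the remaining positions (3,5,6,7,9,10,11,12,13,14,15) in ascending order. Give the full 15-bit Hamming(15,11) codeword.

Place data bits at non-power-of-two positions: b3=1, b5=0, b6=1, b7=0, b9=1, b10=0, b11=1, b12=1, b13=1, b14=1, b15=0.
p1 = XOR of data positions {3,5,7,9,11,13,15} = 1⊕0⊕0⊕1⊕1⊕1⊕0 = 0
p2 = XOR of data positions {3,6,7,10,11,14,15} = 1⊕1⊕0⊕0⊕1⊕1⊕0 = 0
p4 = XOR of data positions {5,6,7,12,13,14,15} = 0⊕1⊕0⊕1⊕1⊕1⊕0 = 0
p8 = XOR of data positions {9,10,11,12,13,14,15} = 1⊕0⊕1⊕1⊕1⊕1⊕0 = 1
Codeword b1..b15 = 001001011011110

001001011011110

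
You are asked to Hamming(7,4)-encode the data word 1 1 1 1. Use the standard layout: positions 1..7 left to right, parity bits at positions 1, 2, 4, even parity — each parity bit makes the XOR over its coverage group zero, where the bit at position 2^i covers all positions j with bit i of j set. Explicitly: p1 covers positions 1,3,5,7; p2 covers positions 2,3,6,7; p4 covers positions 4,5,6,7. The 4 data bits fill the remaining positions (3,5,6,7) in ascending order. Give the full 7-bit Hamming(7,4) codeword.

1111111

Place data bits at non-power-of-two positions: b3=1, b5=1, b6=1, b7=1.
p1 = XOR of data positions {3,5,7} = 1⊕1⊕1 = 1
p2 = XOR of data positions {3,6,7} = 1⊕1⊕1 = 1
p4 = XOR of data positions {5,6,7} = 1⊕1⊕1 = 1
Codeword b1..b7 = 1111111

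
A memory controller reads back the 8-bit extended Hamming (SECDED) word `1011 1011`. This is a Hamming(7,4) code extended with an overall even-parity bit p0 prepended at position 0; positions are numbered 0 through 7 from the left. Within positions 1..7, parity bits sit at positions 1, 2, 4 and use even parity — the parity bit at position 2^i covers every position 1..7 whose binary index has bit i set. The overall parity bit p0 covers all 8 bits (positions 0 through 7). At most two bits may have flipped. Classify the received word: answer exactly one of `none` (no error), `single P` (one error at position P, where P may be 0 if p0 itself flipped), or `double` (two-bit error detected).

double

s1: b1⊕b3⊕b5⊕b7 = 0⊕1⊕0⊕1 = 0
s2: b2⊕b3⊕b6⊕b7 = 1⊕1⊕1⊕1 = 0
s4: b4⊕b5⊕b6⊕b7 = 1⊕0⊕1⊕1 = 1
Syndrome (s4...s1) = 100 → position 4.
Overall parity (XOR of all 8 bits, including p0): 1⊕0⊕1⊕1⊕1⊕0⊕1⊕1 = 0
Overall=0, syndrome position=4 → double-bit error detected (uncorrectable).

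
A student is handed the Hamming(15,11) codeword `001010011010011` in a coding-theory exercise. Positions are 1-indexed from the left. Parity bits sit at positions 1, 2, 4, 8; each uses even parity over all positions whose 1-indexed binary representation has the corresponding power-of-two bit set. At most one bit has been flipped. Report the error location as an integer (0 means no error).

13

s1: b1⊕b3⊕b5⊕b7⊕b9⊕b11⊕b13⊕b15 = 0⊕1⊕1⊕0⊕1⊕1⊕0⊕1 = 1
s2: b2⊕b3⊕b6⊕b7⊕b10⊕b11⊕b14⊕b15 = 0⊕1⊕0⊕0⊕0⊕1⊕1⊕1 = 0
s4: b4⊕b5⊕b6⊕b7⊕b12⊕b13⊕b14⊕b15 = 0⊕1⊕0⊕0⊕0⊕0⊕1⊕1 = 1
s8: b8⊕b9⊕b10⊕b11⊕b12⊕b13⊕b14⊕b15 = 1⊕1⊕0⊕1⊕0⊕0⊕1⊕1 = 1
Syndrome (s8...s1) = 1101 → position 13.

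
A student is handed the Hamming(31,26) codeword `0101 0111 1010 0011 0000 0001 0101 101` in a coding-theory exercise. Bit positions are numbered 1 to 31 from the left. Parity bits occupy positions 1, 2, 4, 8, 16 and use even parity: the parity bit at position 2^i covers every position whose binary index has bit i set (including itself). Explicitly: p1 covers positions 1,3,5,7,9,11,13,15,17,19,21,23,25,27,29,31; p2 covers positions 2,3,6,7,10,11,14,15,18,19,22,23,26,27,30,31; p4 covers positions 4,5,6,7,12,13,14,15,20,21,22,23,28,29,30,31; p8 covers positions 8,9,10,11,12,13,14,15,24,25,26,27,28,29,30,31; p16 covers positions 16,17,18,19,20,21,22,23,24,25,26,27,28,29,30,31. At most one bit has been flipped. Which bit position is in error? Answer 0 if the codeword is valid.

s1: b1⊕b3⊕b5⊕b7⊕b9⊕b11⊕b13⊕b15⊕b17⊕b19⊕b21⊕b23⊕b25⊕b27⊕b29⊕b31 = 0⊕0⊕0⊕1⊕1⊕1⊕0⊕1⊕0⊕0⊕0⊕0⊕0⊕0⊕1⊕1 = 0
s2: b2⊕b3⊕b6⊕b7⊕b10⊕b11⊕b14⊕b15⊕b18⊕b19⊕b22⊕b23⊕b26⊕b27⊕b30⊕b31 = 1⊕0⊕1⊕1⊕0⊕1⊕0⊕1⊕0⊕0⊕0⊕0⊕1⊕0⊕0⊕1 = 1
s4: b4⊕b5⊕b6⊕b7⊕b12⊕b13⊕b14⊕b15⊕b20⊕b21⊕b22⊕b23⊕b28⊕b29⊕b30⊕b31 = 1⊕0⊕1⊕1⊕0⊕0⊕0⊕1⊕0⊕0⊕0⊕0⊕1⊕1⊕0⊕1 = 1
s8: b8⊕b9⊕b10⊕b11⊕b12⊕b13⊕b14⊕b15⊕b24⊕b25⊕b26⊕b27⊕b28⊕b29⊕b30⊕b31 = 1⊕1⊕0⊕1⊕0⊕0⊕0⊕1⊕1⊕0⊕1⊕0⊕1⊕1⊕0⊕1 = 1
s16: b16⊕b17⊕b18⊕b19⊕b20⊕b21⊕b22⊕b23⊕b24⊕b25⊕b26⊕b27⊕b28⊕b29⊕b30⊕b31 = 1⊕0⊕0⊕0⊕0⊕0⊕0⊕0⊕1⊕0⊕1⊕0⊕1⊕1⊕0⊕1 = 0
Syndrome (s16...s1) = 01110 → position 14.

14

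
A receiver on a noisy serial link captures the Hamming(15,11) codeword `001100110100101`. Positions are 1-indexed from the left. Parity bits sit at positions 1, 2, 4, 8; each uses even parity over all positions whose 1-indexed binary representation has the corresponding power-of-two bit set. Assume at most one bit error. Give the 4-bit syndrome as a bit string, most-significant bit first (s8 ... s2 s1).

0000

s1: b1⊕b3⊕b5⊕b7⊕b9⊕b11⊕b13⊕b15 = 0⊕1⊕0⊕1⊕0⊕0⊕1⊕1 = 0
s2: b2⊕b3⊕b6⊕b7⊕b10⊕b11⊕b14⊕b15 = 0⊕1⊕0⊕1⊕1⊕0⊕0⊕1 = 0
s4: b4⊕b5⊕b6⊕b7⊕b12⊕b13⊕b14⊕b15 = 1⊕0⊕0⊕1⊕0⊕1⊕0⊕1 = 0
s8: b8⊕b9⊕b10⊕b11⊕b12⊕b13⊕b14⊕b15 = 1⊕0⊕1⊕0⊕0⊕1⊕0⊕1 = 0
Syndrome (s8...s1) = 0000 → position 0 (no error).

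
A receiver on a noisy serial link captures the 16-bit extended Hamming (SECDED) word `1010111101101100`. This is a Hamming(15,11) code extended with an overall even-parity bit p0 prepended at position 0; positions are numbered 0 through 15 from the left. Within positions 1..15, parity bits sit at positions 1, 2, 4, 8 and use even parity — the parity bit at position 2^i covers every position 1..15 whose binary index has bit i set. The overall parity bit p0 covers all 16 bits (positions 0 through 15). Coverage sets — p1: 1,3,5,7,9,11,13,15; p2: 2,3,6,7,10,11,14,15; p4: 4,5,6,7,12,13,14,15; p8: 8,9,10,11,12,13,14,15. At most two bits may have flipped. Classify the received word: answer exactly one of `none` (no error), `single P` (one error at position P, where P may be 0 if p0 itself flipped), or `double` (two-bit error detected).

none

s1: b1⊕b3⊕b5⊕b7⊕b9⊕b11⊕b13⊕b15 = 0⊕0⊕1⊕1⊕1⊕0⊕1⊕0 = 0
s2: b2⊕b3⊕b6⊕b7⊕b10⊕b11⊕b14⊕b15 = 1⊕0⊕1⊕1⊕1⊕0⊕0⊕0 = 0
s4: b4⊕b5⊕b6⊕b7⊕b12⊕b13⊕b14⊕b15 = 1⊕1⊕1⊕1⊕1⊕1⊕0⊕0 = 0
s8: b8⊕b9⊕b10⊕b11⊕b12⊕b13⊕b14⊕b15 = 0⊕1⊕1⊕0⊕1⊕1⊕0⊕0 = 0
Syndrome (s8...s1) = 0000 → position 0 (no error).
Overall parity (XOR of all 16 bits, including p0): 1⊕0⊕1⊕0⊕1⊕1⊕1⊕1⊕0⊕1⊕1⊕0⊕1⊕1⊕0⊕0 = 0
Overall=0, syndrome position=0 → no error.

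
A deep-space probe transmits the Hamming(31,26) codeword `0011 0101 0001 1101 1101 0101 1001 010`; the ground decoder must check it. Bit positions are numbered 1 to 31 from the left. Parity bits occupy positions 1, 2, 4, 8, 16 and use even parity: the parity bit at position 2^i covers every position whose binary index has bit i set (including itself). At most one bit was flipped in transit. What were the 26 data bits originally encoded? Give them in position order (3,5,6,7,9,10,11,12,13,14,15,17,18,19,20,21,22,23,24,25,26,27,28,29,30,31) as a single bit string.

10100001110110001011001010

s1: b1⊕b3⊕b5⊕b7⊕b9⊕b11⊕b13⊕b15⊕b17⊕b19⊕b21⊕b23⊕b25⊕b27⊕b29⊕b31 = 0⊕1⊕0⊕0⊕0⊕0⊕1⊕0⊕1⊕0⊕0⊕0⊕1⊕0⊕0⊕0 = 0
s2: b2⊕b3⊕b6⊕b7⊕b10⊕b11⊕b14⊕b15⊕b18⊕b19⊕b22⊕b23⊕b26⊕b27⊕b30⊕b31 = 0⊕1⊕1⊕0⊕0⊕0⊕1⊕0⊕1⊕0⊕1⊕0⊕0⊕0⊕1⊕0 = 0
s4: b4⊕b5⊕b6⊕b7⊕b12⊕b13⊕b14⊕b15⊕b20⊕b21⊕b22⊕b23⊕b28⊕b29⊕b30⊕b31 = 1⊕0⊕1⊕0⊕1⊕1⊕1⊕0⊕1⊕0⊕1⊕0⊕1⊕0⊕1⊕0 = 1
s8: b8⊕b9⊕b10⊕b11⊕b12⊕b13⊕b14⊕b15⊕b24⊕b25⊕b26⊕b27⊕b28⊕b29⊕b30⊕b31 = 1⊕0⊕0⊕0⊕1⊕1⊕1⊕0⊕1⊕1⊕0⊕0⊕1⊕0⊕1⊕0 = 0
s16: b16⊕b17⊕b18⊕b19⊕b20⊕b21⊕b22⊕b23⊕b24⊕b25⊕b26⊕b27⊕b28⊕b29⊕b30⊕b31 = 1⊕1⊕1⊕0⊕1⊕0⊕1⊕0⊕1⊕1⊕0⊕0⊕1⊕0⊕1⊕0 = 1
Syndrome (s16...s1) = 10100 → position 20.
Flip bit 20: corrected codeword = 0011010100011101110001011001010
Data bits at positions 3,5,6,7,9,10,11,12,13,14,15,17,18,19,20,21,22,23,24,25,26,27,28,29,30,31: 10100001110110001011001010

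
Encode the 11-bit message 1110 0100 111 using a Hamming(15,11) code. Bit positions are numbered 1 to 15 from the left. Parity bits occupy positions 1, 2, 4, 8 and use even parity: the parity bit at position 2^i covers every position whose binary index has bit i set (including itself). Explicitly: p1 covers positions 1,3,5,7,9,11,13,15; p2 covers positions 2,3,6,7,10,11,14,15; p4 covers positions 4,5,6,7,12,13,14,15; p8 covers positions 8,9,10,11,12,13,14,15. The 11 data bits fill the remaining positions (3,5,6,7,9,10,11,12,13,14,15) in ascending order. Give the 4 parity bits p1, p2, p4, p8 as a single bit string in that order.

Place data bits at non-power-of-two positions: b3=1, b5=1, b6=1, b7=0, b9=0, b10=1, b11=0, b12=0, b13=1, b14=1, b15=1.
p1 = XOR of data positions {3,5,7,9,11,13,15} = 1⊕1⊕0⊕0⊕0⊕1⊕1 = 0
p2 = XOR of data positions {3,6,7,10,11,14,15} = 1⊕1⊕0⊕1⊕0⊕1⊕1 = 1
p4 = XOR of data positions {5,6,7,12,13,14,15} = 1⊕1⊕0⊕0⊕1⊕1⊕1 = 1
p8 = XOR of data positions {9,10,11,12,13,14,15} = 0⊕1⊕0⊕0⊕1⊕1⊕1 = 0
Parity bits p1,p2,p4,p8 = 0110

0110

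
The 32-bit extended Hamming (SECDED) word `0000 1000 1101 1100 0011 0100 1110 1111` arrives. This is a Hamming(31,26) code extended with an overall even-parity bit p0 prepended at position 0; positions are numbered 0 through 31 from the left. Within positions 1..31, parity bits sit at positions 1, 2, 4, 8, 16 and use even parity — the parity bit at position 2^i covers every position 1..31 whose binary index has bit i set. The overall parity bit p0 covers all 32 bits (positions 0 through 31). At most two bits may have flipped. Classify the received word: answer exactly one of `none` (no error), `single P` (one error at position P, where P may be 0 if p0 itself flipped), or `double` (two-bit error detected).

none

s1: b1⊕b3⊕b5⊕b7⊕b9⊕b11⊕b13⊕b15⊕b17⊕b19⊕b21⊕b23⊕b25⊕b27⊕b29⊕b31 = 0⊕0⊕0⊕0⊕1⊕1⊕1⊕0⊕0⊕1⊕1⊕0⊕1⊕0⊕1⊕1 = 0
s2: b2⊕b3⊕b6⊕b7⊕b10⊕b11⊕b14⊕b15⊕b18⊕b19⊕b22⊕b23⊕b26⊕b27⊕b30⊕b31 = 0⊕0⊕0⊕0⊕0⊕1⊕0⊕0⊕1⊕1⊕0⊕0⊕1⊕0⊕1⊕1 = 0
s4: b4⊕b5⊕b6⊕b7⊕b12⊕b13⊕b14⊕b15⊕b20⊕b21⊕b22⊕b23⊕b28⊕b29⊕b30⊕b31 = 1⊕0⊕0⊕0⊕1⊕1⊕0⊕0⊕0⊕1⊕0⊕0⊕1⊕1⊕1⊕1 = 0
s8: b8⊕b9⊕b10⊕b11⊕b12⊕b13⊕b14⊕b15⊕b24⊕b25⊕b26⊕b27⊕b28⊕b29⊕b30⊕b31 = 1⊕1⊕0⊕1⊕1⊕1⊕0⊕0⊕1⊕1⊕1⊕0⊕1⊕1⊕1⊕1 = 0
s16: b16⊕b17⊕b18⊕b19⊕b20⊕b21⊕b22⊕b23⊕b24⊕b25⊕b26⊕b27⊕b28⊕b29⊕b30⊕b31 = 0⊕0⊕1⊕1⊕0⊕1⊕0⊕0⊕1⊕1⊕1⊕0⊕1⊕1⊕1⊕1 = 0
Syndrome (s16...s1) = 00000 → position 0 (no error).
Overall parity (XOR of all 32 bits, including p0): 0⊕0⊕0⊕0⊕1⊕0⊕0⊕0⊕1⊕1⊕0⊕1⊕1⊕1⊕0⊕0⊕0⊕0⊕1⊕1⊕0⊕1⊕0⊕0⊕1⊕1⊕1⊕0⊕1⊕1⊕1⊕1 = 0
Overall=0, syndrome position=0 → no error.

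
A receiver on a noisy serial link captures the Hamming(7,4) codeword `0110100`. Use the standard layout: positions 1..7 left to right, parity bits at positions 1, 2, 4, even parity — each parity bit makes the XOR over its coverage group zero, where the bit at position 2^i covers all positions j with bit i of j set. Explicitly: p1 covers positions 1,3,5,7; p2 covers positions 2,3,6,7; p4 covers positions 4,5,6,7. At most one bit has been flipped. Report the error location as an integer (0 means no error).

4

s1: b1⊕b3⊕b5⊕b7 = 0⊕1⊕1⊕0 = 0
s2: b2⊕b3⊕b6⊕b7 = 1⊕1⊕0⊕0 = 0
s4: b4⊕b5⊕b6⊕b7 = 0⊕1⊕0⊕0 = 1
Syndrome (s4...s1) = 100 → position 4.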